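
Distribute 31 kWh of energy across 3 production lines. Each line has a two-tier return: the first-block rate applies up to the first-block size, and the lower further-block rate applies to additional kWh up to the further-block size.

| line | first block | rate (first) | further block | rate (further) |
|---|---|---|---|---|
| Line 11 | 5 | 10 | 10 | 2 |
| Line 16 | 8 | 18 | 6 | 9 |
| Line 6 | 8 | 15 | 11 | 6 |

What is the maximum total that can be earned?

Order all 6 blocks by rate: Line 16/first 18 > Line 6/first 15 > Line 11/first 10 > Line 16/second 9 > Line 6/second 6 > Line 11/second 2.
Line 16 first at 18: fill all 8 ; 23 left.
Line 6/first (15): +8 ; 15 left.
Fill Line 11 first block (5 at 10) ; 10 left.
Fill Line 16 second block (6 at 9) ; 4 left.
Line 6/second: +4 of 11 at 6; pool empty.
Total = 18×8 + 15×8 + 10×5 + 9×6 + 6×4 = 392.

392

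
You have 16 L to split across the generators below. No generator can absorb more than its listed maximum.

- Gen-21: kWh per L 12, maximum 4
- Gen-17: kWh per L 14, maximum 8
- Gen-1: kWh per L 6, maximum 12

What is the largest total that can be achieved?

Order the generators by kWh per L: Gen-17 14 > Gen-21 12 > Gen-1 6.
Gen-17: +8 to 8 (cap) ; 8 left.
Give Gen-21 4 to hit its cap of 4 ; 4 left.
Only 4 left; Gen-1 takes them to reach 4.
Total = 12×4 + 14×8 + 6×4 = 184.

184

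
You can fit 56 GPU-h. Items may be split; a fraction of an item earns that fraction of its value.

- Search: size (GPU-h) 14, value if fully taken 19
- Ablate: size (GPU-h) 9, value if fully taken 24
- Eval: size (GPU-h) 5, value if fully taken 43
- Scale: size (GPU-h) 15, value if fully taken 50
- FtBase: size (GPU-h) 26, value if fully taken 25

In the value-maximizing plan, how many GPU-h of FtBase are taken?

13

Rank by value-to-size ratio: Eval 43/5≈8.6, Scale 50/15≈3.33, Ablate 24/9≈2.67, Search 19/14≈1.36, FtBase 25/26≈0.962.
All 5 GPU-h of Eval fit (value 43) ; 51 remain.
Scale: take in full, 15 GPU-h for value 50 ; 36 left.
All 9 GPU-h of Ablate fit (value 24) ; 27 remain.
All 14 GPU-h of Search fit (value 19) ; 13 remain.
Only 13 GPU-h remain; take 13/26 of FtBase for value 25×13/26 = 12.5.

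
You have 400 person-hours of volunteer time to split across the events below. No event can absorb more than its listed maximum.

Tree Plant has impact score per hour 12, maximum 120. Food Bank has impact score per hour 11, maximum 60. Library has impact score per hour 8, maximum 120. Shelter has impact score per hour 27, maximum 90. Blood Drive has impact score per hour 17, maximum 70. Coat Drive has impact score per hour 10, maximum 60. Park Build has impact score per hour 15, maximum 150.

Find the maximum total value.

6950

Rank by impact score per hour: Shelter 27 > Blood Drive 17 > Park Build 15 > Tree Plant 12 > Food Bank 11 > Coat Drive 10 > Library 8.
Shelter: +90 to 90 (cap) ; 310 left.
Blood Drive takes 70 to reach its cap of 70 ; 240 left.
Park Build takes 150 to reach its cap of 150 ; 90 left.
Tree Plant has room for 120 but only 90 remain, so it gets 90.
Total = 12×90 + 27×90 + 17×70 + 15×150 = 6950.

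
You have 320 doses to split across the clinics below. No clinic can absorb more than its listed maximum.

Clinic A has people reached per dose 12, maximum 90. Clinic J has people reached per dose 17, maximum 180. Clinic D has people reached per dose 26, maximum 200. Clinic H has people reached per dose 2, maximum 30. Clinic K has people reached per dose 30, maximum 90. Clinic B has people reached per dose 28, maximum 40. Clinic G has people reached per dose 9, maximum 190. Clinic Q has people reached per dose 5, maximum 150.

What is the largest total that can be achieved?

Order the clinics by people reached per dose: Clinic K 30 > Clinic B 28 > Clinic D 26 > Clinic J 17 > Clinic A 12 > Clinic G 9 > Clinic Q 5 > Clinic H 2.
Clinic K takes 90 to reach its cap of 90 ; 230 left.
Clinic B: +40 to 40 (cap) ; 190 left.
Clinic D has room for 200 but only 190 remain, so it gets 190.
Total = 26×190 + 30×90 + 28×40 = 8760.

8760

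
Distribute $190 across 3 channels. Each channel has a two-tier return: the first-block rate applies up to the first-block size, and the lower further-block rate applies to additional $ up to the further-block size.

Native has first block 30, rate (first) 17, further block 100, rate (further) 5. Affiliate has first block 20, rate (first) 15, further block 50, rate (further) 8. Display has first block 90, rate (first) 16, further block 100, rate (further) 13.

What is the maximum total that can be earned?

2900

Order all 6 blocks by rate: Native/T1 17 > Display/T1 16 > Affiliate/T1 15 > Display/T2 13 > Affiliate/T2 8 > Native/T2 5.
Native/T1 (17): +30 ; 160 left.
Display/T1 (16): +90 ; 70 left.
Affiliate T1 at 15: fill all 20 ; 50 left.
Display T2 at 13: only 50 left, fill 50.
Total = 17×30 + 16×90 + 15×20 + 13×50 = 2900.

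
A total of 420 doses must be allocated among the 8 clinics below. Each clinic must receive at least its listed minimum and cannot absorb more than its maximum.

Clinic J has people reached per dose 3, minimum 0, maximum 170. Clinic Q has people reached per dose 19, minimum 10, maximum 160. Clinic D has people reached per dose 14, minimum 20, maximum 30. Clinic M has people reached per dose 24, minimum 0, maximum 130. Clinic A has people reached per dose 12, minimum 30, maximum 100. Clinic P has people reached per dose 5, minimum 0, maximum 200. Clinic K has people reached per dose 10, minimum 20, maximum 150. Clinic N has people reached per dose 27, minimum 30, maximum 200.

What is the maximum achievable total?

9740

Meeting every minimum uses 0+10+20+0+30+0+20+30 = 110 doses, leaving 310.
Order the clinics by people reached per dose: Clinic N 27 > Clinic M 24 > Clinic Q 19 > Clinic D 14 > Clinic A 12 > Clinic K 10 > Clinic P 5 > Clinic J 3.
Clinic N takes 170 more to reach its cap of 200 — 140 left.
Clinic M: +130 to 130 (cap) — 10 left.
Clinic Q has room for 150 more but only 10 remain, so it gets 20.
Total = 19×20 + 14×20 + 24×130 + 12×30 + 10×20 + 27×200 = 9740.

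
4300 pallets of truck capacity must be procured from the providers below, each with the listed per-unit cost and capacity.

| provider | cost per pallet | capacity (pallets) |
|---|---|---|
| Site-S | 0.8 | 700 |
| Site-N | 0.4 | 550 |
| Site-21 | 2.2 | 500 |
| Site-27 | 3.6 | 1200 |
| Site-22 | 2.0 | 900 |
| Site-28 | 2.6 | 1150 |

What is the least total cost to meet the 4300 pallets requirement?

8470

Use providers in increasing cost order.
Site-N at 0.4: take all 550 pallets → 3750 still needed.
Site-S (0.8): use full 700 → 3050 pallets to go.
Site-22 (2.0): use full 900 → 2150 pallets to go.
Site-21 at 2.2: take all 500 pallets → 1650 still needed.
Take 1150 from Site-28 at 2.6 → need 500 more.
Take 500 from Site-27 at 3.6 to finish.
Cost = 550×0.4 + 700×0.8 + 900×2.0 + 500×2.2 + 1150×2.6 + 500×3.6 = 8470.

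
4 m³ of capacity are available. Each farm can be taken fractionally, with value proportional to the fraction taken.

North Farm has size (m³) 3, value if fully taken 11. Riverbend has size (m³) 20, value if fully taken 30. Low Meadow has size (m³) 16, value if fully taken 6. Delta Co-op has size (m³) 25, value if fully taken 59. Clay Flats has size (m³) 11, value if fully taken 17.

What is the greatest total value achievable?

Best value per unit of size first: North Farm 11/3≈3.67, Delta Co-op 59/25≈2.36, Clay Flats 17/11≈1.55, Riverbend 30/20≈1.5, Low Meadow 6/16≈0.375.
Take all of North Farm (3 m³, value 11) → 1 m³ left.
1 m³ left: a 1/25 share of Delta Co-op gives 59×1/25 = 2.36.
Total value = 13.36.

13.36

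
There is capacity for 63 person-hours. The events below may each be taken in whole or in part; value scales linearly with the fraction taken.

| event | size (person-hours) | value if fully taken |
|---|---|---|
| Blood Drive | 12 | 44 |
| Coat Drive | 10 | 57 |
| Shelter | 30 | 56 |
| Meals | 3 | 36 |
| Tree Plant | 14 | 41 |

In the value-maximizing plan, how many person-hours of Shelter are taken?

Best value per unit of size first: Meals 36/3≈12, Coat Drive 57/10≈5.7, Blood Drive 44/12≈3.67, Tree Plant 41/14≈2.93, Shelter 56/30≈1.87.
Meals: take in full, 3 person-hours for value 36 ; 60 left.
Coat Drive: take in full, 10 person-hours for value 57 ; 50 left.
Blood Drive: take in full, 12 person-hours for value 44 ; 38 left.
Tree Plant: take in full, 14 person-hours for value 41 ; 24 left.
Fill the last 24 person-hours with part of Shelter: 24/30 of it earns 44.8.

24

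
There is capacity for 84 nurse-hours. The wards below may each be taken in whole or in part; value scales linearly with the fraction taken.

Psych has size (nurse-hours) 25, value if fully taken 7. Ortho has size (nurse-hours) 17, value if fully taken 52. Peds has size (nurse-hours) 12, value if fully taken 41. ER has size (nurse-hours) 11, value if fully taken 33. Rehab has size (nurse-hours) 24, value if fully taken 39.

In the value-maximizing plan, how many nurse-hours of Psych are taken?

20

Rank by value-to-size ratio: Peds 41/12≈3.42, Ortho 52/17≈3.06, ER 33/11≈3, Rehab 39/24≈1.62, Psych 7/25≈0.28.
Take all of Peds (12 nurse-hours, value 41) — 72 nurse-hours left.
All 17 nurse-hours of Ortho fit (value 52) — 55 remain.
All 11 nurse-hours of ER fit (value 33) — 44 remain.
Take all of Rehab (24 nurse-hours, value 39) — 20 nurse-hours left.
Only 20 nurse-hours remain; take 20/25 of Psych for value 7×20/25 = 5.6.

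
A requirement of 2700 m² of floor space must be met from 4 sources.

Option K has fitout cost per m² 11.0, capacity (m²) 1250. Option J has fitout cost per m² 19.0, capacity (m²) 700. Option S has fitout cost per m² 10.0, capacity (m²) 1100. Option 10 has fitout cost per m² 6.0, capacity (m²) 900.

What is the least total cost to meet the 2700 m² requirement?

Cheapest first:
Option 10 at 6.0: take all 900 m² — 1800 still needed.
Take 1100 from Option S at 10.0 — need 700 more.
Option K at 11.0: take 700 of its 1250 — requirement met.
Option J: unused.
Cost = 900×6.0 + 1100×10.0 + 700×11.0 = 24100.

24100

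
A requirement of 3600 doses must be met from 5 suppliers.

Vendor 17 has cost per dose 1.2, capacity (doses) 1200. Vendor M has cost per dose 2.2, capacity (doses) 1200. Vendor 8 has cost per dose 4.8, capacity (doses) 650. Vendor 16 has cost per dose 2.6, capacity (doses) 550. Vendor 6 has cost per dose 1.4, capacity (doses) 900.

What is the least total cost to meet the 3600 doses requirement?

6120

Use suppliers in increasing cost order.
Take 1200 from Vendor 17 at 1.2 ; need 2400 more.
Vendor 6 at 1.4: take all 900 doses ; 1500 still needed.
Take 1200 from Vendor M at 2.2 ; need 300 more.
Vendor 16 at 2.6: take 300 of its 550 ; requirement met.
Vendor 8: unused.
Cost = 1200×1.2 + 900×1.4 + 1200×2.2 + 300×2.6 = 6120.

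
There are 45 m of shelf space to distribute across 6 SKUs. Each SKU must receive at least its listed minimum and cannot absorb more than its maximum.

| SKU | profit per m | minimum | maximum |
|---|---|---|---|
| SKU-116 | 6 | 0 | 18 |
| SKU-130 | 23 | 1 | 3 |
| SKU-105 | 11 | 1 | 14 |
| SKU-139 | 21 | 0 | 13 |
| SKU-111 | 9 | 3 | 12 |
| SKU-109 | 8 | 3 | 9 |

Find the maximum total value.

628

Meeting every minimum uses 0+1+1+0+3+3 = 8 m, leaving 37.
Highest profit per m first: SKU-130 23 > SKU-139 21 > SKU-105 11 > SKU-111 9 > SKU-109 8 > SKU-116 6.
Give SKU-130 2 more to hit its cap of 3 → 35 left.
Give SKU-139 13 more to hit its cap of 13 → 22 left.
Give SKU-105 13 more to hit its cap of 14 → 9 left.
SKU-111: +9 to 12 (cap) → 0 left.
Total = 23×3 + 11×14 + 21×13 + 9×12 + 8×3 = 628.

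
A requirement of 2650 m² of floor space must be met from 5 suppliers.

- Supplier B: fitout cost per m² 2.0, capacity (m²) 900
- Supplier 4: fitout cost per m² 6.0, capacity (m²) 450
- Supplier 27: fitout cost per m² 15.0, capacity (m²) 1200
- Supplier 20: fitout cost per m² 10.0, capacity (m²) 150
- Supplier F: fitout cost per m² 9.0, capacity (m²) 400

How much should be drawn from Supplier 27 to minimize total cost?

Fill from the cheapest supplier first.
Take 900 from Supplier B at 2.0 → need 1750 more.
Take 450 from Supplier 4 at 6.0 → need 1300 more.
Supplier F (9.0): use full 400 → 900 m² to go.
Supplier 20 (10.0): use full 150 → 750 m² to go.
Supplier 27 (15.0): take the remaining 750 → done.

750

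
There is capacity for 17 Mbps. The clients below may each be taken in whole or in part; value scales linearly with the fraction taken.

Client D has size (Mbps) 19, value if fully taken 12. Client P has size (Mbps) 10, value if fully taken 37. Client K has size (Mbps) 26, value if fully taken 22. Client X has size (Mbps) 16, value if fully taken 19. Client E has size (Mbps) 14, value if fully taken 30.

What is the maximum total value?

52

Rank by value-to-size ratio: Client P 37/10≈3.7, Client E 30/14≈2.14, Client X 19/16≈1.19, Client K 22/26≈0.846, Client D 12/19≈0.632.
Client P: take in full, 10 Mbps for value 37 ; 7 left.
7 Mbps left: a 7/14 share of Client E gives 30×7/14 = 15.
Total value = 52.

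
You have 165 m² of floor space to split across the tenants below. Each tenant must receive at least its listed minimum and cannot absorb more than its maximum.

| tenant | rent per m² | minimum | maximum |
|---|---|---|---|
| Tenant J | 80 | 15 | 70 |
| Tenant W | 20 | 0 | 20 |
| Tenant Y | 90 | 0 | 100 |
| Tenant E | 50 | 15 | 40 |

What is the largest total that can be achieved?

Meeting every minimum uses 15+0+0+15 = 30 m², leaving 135.
Order the tenants by rent per m²: Tenant Y 90 > Tenant J 80 > Tenant E 50 > Tenant W 20.
Tenant Y takes 100 more to reach its cap of 100 → 35 left.
Tenant J has room for 55 more but only 35 remain, so it gets 50.
Total = 80×50 + 90×100 + 50×15 = 13750.

13750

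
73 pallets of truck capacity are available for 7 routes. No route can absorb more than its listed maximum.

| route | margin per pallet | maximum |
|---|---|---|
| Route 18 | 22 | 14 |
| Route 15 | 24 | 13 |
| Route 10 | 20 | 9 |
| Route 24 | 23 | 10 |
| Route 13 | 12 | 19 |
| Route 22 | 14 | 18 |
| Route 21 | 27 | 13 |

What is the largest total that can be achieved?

1577

Highest margin per pallet first: Route 21 27 > Route 15 24 > Route 24 23 > Route 18 22 > Route 10 20 > Route 22 14 > Route 13 12.
Route 21: +13 to 13 (cap) ; 60 left.
Give Route 15 13 to hit its cap of 13 ; 47 left.
Route 24: +10 to 10 (cap) ; 37 left.
Route 18 takes 14 to reach its cap of 14 ; 23 left.
Route 10 takes 9 to reach its cap of 9 ; 14 left.
Route 22: +14 (room for 18) → 14. Pool exhausted.
Total = 22×14 + 24×13 + 20×9 + 23×10 + 14×14 + 27×13 = 1577.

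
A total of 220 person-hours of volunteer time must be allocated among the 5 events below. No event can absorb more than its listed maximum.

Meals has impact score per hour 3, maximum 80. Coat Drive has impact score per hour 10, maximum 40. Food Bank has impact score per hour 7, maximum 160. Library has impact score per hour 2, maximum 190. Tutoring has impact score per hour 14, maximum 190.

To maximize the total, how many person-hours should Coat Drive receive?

30

Order the events by impact score per hour: Tutoring 14 > Coat Drive 10 > Food Bank 7 > Meals 3 > Library 2.
Tutoring: +190 to 190 (cap) ; 30 left.
Coat Drive: +30 (room for 40) → 30. Pool exhausted.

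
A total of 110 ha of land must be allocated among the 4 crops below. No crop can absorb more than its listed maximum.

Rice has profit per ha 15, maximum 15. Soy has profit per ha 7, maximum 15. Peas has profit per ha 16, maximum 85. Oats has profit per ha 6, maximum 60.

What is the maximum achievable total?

1655

Order the crops by profit per ha: Peas 16 > Rice 15 > Soy 7 > Oats 6.
Peas: +85 to 85 (cap) — 25 left.
Rice: +15 to 15 (cap) — 10 left.
Only 10 left; Soy takes them to reach 10.
Total = 15×15 + 7×10 + 16×85 = 1655.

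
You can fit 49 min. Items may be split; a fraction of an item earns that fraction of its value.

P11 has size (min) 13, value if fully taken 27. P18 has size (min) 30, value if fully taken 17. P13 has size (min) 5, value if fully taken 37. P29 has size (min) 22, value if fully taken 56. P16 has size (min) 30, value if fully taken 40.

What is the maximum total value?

132

Sort by value density: P13 37/5≈7.4, P29 56/22≈2.55, P11 27/13≈2.08, P16 40/30≈1.33, P18 17/30≈0.567.
Take all of P13 (5 min, value 37) ; 44 min left.
All 22 min of P29 fit (value 56) ; 22 remain.
All 13 min of P11 fit (value 27) ; 9 remain.
9 min left: a 9/30 share of P16 gives 40×9/30 = 12.
Total value = 132.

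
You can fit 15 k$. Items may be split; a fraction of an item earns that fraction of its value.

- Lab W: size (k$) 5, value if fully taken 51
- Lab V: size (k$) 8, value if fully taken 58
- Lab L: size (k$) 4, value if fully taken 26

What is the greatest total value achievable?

122

Rank by value-to-size ratio: Lab W 51/5≈10.2, Lab V 58/8≈7.25, Lab L 26/4≈6.5.
All 5 k$ of Lab W fit (value 51) — 10 remain.
Lab V: take in full, 8 k$ for value 58 — 2 left.
2 k$ left: a 2/4 share of Lab L gives 26×2/4 = 13.
Total value = 122.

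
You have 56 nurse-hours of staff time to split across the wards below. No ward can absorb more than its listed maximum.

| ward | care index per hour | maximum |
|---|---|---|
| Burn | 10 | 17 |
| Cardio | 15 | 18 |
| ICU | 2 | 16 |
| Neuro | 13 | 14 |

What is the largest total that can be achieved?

Order the wards by care index per hour: Cardio 15 > Neuro 13 > Burn 10 > ICU 2.
Give Cardio 18 to hit its cap of 18 ; 38 left.
Neuro takes 14 to reach its cap of 14 ; 24 left.
Give Burn 17 to hit its cap of 17 ; 7 left.
Only 7 left; ICU takes them to reach 7.
Total = 10×17 + 15×18 + 2×7 + 13×14 = 636.

636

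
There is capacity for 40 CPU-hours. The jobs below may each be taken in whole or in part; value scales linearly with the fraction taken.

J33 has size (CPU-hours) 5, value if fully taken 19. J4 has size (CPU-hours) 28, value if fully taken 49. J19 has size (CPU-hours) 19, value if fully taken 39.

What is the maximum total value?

86

Sort by value density: J33 19/5≈3.8, J19 39/19≈2.05, J4 49/28≈1.75.
Take all of J33 (5 CPU-hours, value 19) → 35 CPU-hours left.
All 19 CPU-hours of J19 fit (value 39) → 16 remain.
Fill the last 16 CPU-hours with part of J4: 16/28 of it earns 28.
Total value = 86.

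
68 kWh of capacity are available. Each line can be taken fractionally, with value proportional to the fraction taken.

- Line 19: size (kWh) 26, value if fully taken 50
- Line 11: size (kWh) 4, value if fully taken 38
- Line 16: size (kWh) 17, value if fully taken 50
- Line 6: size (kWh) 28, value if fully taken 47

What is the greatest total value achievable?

Sort by value density: Line 11 38/4≈9.5, Line 16 50/17≈2.94, Line 19 50/26≈1.92, Line 6 47/28≈1.68.
Take all of Line 11 (4 kWh, value 38) — 64 kWh left.
Line 16: take in full, 17 kWh for value 50 — 47 left.
Line 19: take in full, 26 kWh for value 50 — 21 left.
21 kWh left: a 21/28 share of Line 6 gives 47×21/28 = 35.25.
Total value = 173.25.

173.25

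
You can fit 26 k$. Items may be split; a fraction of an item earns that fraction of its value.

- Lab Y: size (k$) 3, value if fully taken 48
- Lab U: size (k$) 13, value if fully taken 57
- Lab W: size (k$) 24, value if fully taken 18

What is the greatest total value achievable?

Best value per unit of size first: Lab Y 48/3≈16, Lab U 57/13≈4.38, Lab W 18/24≈0.75.
Take all of Lab Y (3 k$, value 48) — 23 k$ left.
All 13 k$ of Lab U fit (value 57) — 10 remain.
Only 10 k$ remain; take 10/24 of Lab W for value 18×10/24 = 7.5.
Total value = 112.5.

112.5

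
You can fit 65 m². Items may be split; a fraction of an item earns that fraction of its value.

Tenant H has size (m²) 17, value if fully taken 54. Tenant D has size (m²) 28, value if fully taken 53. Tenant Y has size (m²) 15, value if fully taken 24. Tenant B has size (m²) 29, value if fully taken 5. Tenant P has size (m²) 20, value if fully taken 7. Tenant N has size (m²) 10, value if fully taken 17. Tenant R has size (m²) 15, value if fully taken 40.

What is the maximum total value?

Rank by value-to-size ratio: Tenant H 54/17≈3.18, Tenant R 40/15≈2.67, Tenant D 53/28≈1.89, Tenant N 17/10≈1.7, Tenant Y 24/15≈1.6, Tenant P 7/20≈0.35, Tenant B 5/29≈0.172.
All 17 m² of Tenant H fit (value 54) ; 48 remain.
Tenant R: take in full, 15 m² for value 40 ; 33 left.
Take all of Tenant D (28 m², value 53) ; 5 m² left.
Only 5 m² remain; take 5/10 of Tenant N for value 17×5/10 = 8.5.
Total value = 155.5.

155.5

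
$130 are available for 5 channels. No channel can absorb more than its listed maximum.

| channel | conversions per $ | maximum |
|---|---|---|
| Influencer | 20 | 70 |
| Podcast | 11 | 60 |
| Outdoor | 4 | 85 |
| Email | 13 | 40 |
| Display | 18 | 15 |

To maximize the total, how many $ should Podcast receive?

Highest conversions per $ first: Influencer 20 > Display 18 > Email 13 > Podcast 11 > Outdoor 4.
Give Influencer 70 to hit its cap of 70 → 60 left.
Display: +15 to 15 (cap) → 45 left.
Give Email 40 to hit its cap of 40 → 5 left.
Only 5 left; Podcast takes them to reach 5.

5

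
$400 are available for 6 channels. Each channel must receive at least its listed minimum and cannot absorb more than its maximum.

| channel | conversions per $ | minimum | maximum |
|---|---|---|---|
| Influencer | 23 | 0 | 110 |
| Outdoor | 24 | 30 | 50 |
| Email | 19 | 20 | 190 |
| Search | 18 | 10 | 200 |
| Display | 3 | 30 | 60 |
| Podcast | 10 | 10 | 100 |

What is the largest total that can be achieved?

Meeting every minimum uses 0+30+20+10+30+10 = 100 $, leaving 300.
Highest conversions per $ first: Outdoor 24 > Influencer 23 > Email 19 > Search 18 > Podcast 10 > Display 3.
Outdoor takes 20 more to reach its cap of 50 — 280 left.
Influencer takes 110 more to reach its cap of 110 — 170 left.
Email: +170 to 190 (cap) — 0 left.
Total = 23×110 + 24×50 + 19×190 + 18×10 + 3×30 + 10×10 = 7710.

7710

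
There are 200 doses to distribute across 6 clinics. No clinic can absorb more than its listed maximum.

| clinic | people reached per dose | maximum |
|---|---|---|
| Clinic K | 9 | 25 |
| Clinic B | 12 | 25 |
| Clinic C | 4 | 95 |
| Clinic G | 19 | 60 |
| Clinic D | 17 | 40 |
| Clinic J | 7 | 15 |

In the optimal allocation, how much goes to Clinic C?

Order the clinics by people reached per dose: Clinic G 19 > Clinic D 17 > Clinic B 12 > Clinic K 9 > Clinic J 7 > Clinic C 4.
Give Clinic G 60 to hit its cap of 60 → 140 left.
Clinic D takes 40 to reach its cap of 40 → 100 left.
Give Clinic B 25 to hit its cap of 25 → 75 left.
Give Clinic K 25 to hit its cap of 25 → 50 left.
Clinic J: +15 to 15 (cap) → 35 left.
Clinic C has room for 95 but only 35 remain, so it gets 35.

35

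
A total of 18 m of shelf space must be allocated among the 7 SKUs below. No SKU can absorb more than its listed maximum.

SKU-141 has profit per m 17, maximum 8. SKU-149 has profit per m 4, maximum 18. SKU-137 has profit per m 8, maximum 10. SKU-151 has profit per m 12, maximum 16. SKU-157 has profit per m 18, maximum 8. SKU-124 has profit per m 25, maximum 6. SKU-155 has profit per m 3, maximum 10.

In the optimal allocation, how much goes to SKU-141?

Highest profit per m first: SKU-124 25 > SKU-157 18 > SKU-141 17 > SKU-151 12 > SKU-137 8 > SKU-149 4 > SKU-155 3.
Give SKU-124 6 to hit its cap of 6 — 12 left.
SKU-157: +8 to 8 (cap) — 4 left.
SKU-141 has room for 8 but only 4 remain, so it gets 4.

4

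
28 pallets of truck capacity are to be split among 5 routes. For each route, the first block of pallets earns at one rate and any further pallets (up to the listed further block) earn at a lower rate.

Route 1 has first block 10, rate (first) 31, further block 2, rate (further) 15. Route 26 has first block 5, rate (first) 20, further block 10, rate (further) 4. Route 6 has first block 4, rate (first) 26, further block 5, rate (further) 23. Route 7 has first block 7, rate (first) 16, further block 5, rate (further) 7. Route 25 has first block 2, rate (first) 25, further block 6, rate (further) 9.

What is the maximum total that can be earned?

711

Rank every tier by rate: Route 1/tier1 31 > Route 6/tier1 26 > Route 25/tier1 25 > Route 6/tier2 23 > Route 26/tier1 20 > Route 7/tier1 16 > Route 1/tier2 15 > Route 25/tier2 9 > Route 7/tier2 7 > Route 26/tier2 4.
Fill Route 1 tier1 block (10 at 31) — 18 left.
Route 6 tier1 at 26: fill all 4 — 14 left.
Fill Route 25 tier1 block (2 at 25) — 12 left.
Fill Route 6 tier2 block (5 at 23) — 7 left.
Route 26/tier1 (20): +5 — 2 left.
2 remain; put them into Route 7 tier1 at 16.
Total = 31×10 + 26×4 + 25×2 + 23×5 + 20×5 + 16×2 = 711.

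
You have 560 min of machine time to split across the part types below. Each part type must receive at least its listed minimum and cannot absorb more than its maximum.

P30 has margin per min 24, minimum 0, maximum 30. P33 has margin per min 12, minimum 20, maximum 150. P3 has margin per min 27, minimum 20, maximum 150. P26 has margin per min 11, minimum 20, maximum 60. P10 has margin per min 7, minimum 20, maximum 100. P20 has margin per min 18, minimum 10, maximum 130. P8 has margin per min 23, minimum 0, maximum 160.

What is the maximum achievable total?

11750

Meeting every minimum uses 0+20+20+20+20+10+0 = 90 min, leaving 470.
Order the part types by margin per min: P3 27 > P30 24 > P8 23 > P20 18 > P33 12 > P26 11 > P10 7.
P3: +130 to 150 (cap) ; 340 left.
Give P30 30 more to hit its cap of 30 ; 310 left.
P8 takes 160 more to reach its cap of 160 ; 150 left.
Give P20 120 more to hit its cap of 130 ; 30 left.
Only 30 left; P33 takes them to reach 50.
Total = 24×30 + 12×50 + 27×150 + 11×20 + 7×20 + 18×130 + 23×160 = 11750.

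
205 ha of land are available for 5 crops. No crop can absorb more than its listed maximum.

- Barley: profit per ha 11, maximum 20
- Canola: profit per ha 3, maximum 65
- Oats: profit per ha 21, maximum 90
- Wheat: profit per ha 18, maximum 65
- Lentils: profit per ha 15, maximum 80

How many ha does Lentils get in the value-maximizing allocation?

50

Order the crops by profit per ha: Oats 21 > Wheat 18 > Lentils 15 > Barley 11 > Canola 3.
Oats: +90 to 90 (cap) → 115 left.
Wheat takes 65 to reach its cap of 65 → 50 left.
Lentils has room for 80 but only 50 remain, so it gets 50.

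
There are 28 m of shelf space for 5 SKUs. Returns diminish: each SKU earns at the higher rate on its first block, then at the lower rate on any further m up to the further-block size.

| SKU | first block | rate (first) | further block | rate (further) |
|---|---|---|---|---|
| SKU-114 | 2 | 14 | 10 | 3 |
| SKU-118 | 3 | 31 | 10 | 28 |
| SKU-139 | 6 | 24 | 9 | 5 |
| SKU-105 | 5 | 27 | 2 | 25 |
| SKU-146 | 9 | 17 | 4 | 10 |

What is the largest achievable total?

736

Treat each block as its own option and order by rate: SKU-118/T1 31 > SKU-118/T2 28 > SKU-105/T1 27 > SKU-105/T2 25 > SKU-139/T1 24 > SKU-146/T1 17 > SKU-114/T1 14 > SKU-146/T2 10 > SKU-139/T2 5 > SKU-114/T2 3.
Fill SKU-118 T1 block (3 at 31) — 25 left.
SKU-118 T2 at 28: fill all 10 — 15 left.
SKU-105/T1 (27): +5 — 10 left.
SKU-105/T2 (25): +2 — 8 left.
SKU-139/T1 (24): +6 — 2 left.
2 remain; put them into SKU-146 T1 at 17.
Total = 31×3 + 28×10 + 27×5 + 25×2 + 24×6 + 17×2 = 736.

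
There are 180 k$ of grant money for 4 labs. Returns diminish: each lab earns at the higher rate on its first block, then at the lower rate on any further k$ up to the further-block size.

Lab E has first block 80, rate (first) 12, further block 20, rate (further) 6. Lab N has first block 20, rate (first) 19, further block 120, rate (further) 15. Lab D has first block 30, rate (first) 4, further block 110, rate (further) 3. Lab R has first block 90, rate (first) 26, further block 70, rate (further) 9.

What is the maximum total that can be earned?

Rank every tier by rate: Lab R/T1 26 > Lab N/T1 19 > Lab N/T2 15 > Lab E/T1 12 > Lab R/T2 9 > Lab E/T2 6 > Lab D/T1 4 > Lab D/T2 3.
Fill Lab R T1 block (90 at 26) ; 90 left.
Lab N T1 at 19: fill all 20 ; 70 left.
70 remain; put them into Lab N T2 at 15.
Total = 26×90 + 19×20 + 15×70 = 3770.

3770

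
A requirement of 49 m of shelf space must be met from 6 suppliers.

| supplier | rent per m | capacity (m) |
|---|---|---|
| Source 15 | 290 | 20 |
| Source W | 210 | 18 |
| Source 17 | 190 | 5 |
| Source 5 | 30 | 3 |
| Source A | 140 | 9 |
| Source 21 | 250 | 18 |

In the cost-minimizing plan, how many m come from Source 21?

14

Fill from the cheapest supplier first.
Source 5 at 30: take all 3 m → 46 still needed.
Source A (140): use full 9 → 37 m to go.
Take 5 from Source 17 at 190 → need 32 more.
Source W (210): use full 18 → 14 m to go.
Source 21 (250): take the remaining 14 → done.
Source 15: unused.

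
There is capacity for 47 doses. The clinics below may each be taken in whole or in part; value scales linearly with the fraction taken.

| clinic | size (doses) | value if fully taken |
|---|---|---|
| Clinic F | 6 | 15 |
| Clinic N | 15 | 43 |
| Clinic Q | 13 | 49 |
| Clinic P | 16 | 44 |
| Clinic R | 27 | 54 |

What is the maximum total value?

143.5

Best value per unit of size first: Clinic Q 49/13≈3.77, Clinic N 43/15≈2.87, Clinic P 44/16≈2.75, Clinic F 15/6≈2.5, Clinic R 54/27≈2.
Clinic Q: take in full, 13 doses for value 49 — 34 left.
Clinic N: take in full, 15 doses for value 43 — 19 left.
All 16 doses of Clinic P fit (value 44) — 3 remain.
3 doses left: a 3/6 share of Clinic F gives 15×3/6 = 7.5.
Total value = 143.5.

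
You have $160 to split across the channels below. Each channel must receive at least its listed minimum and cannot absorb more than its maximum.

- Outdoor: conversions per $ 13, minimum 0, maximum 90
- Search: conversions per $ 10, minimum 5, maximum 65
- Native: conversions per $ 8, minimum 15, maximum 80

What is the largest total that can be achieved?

Meeting every minimum uses 0+5+15 = 20 $, leaving 140.
Order the channels by conversions per $: Outdoor 13 > Search 10 > Native 8.
Give Outdoor 90 more to hit its cap of 90 → 50 left.
Search has room for 60 more but only 50 remain, so it gets 55.
Total = 13×90 + 10×55 + 8×15 = 1840.

1840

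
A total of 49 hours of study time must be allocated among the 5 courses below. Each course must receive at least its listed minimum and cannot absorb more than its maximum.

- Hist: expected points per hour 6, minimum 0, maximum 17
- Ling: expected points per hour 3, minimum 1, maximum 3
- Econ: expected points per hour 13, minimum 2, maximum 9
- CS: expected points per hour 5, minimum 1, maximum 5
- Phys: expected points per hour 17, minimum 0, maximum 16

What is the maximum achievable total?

Meeting every minimum uses 0+1+2+1+0 = 4 hours, leaving 45.
Rank by expected points per hour: Phys 17 > Econ 13 > Hist 6 > CS 5 > Ling 3.
Phys: +16 to 16 (cap) ; 29 left.
Econ: +7 to 9 (cap) ; 22 left.
Give Hist 17 more to hit its cap of 17 ; 5 left.
CS: +4 to 5 (cap) ; 1 left.
Ling: +1 (room for 2) → 2. Pool exhausted.
Total = 6×17 + 3×2 + 13×9 + 5×5 + 17×16 = 522.

522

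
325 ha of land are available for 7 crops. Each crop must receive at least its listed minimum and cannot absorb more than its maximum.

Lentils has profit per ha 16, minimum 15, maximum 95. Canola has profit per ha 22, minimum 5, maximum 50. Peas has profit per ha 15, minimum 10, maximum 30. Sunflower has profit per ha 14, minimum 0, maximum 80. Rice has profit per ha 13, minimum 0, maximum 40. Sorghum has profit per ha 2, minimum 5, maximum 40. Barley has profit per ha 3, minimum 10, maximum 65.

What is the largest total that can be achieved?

Meeting every minimum uses 15+5+10+0+0+5+10 = 45 ha, leaving 280.
Order the crops by profit per ha: Canola 22 > Lentils 16 > Peas 15 > Sunflower 14 > Rice 13 > Barley 3 > Sorghum 2.
Canola takes 45 more to reach its cap of 50 → 235 left.
Give Lentils 80 more to hit its cap of 95 → 155 left.
Give Peas 20 more to hit its cap of 30 → 135 left.
Sunflower: +80 to 80 (cap) → 55 left.
Give Rice 40 more to hit its cap of 40 → 15 left.
Barley: +15 (room for 55) → 25. Pool exhausted.
Total = 16×95 + 22×50 + 15×30 + 14×80 + 13×40 + 2×5 + 3×25 = 4795.

4795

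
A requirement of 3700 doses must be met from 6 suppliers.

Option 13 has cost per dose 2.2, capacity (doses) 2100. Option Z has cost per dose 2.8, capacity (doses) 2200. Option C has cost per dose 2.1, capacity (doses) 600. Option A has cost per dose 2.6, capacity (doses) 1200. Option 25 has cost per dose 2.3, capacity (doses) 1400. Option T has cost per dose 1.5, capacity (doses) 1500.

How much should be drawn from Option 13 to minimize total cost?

1600

Use suppliers in increasing cost order.
Option T (1.5): use full 1500 — 2200 doses to go.
Option C at 2.1: take all 600 doses — 1600 still needed.
Option 13 at 2.2: take 1600 of its 2100 — requirement met.
Option 25, Option A, Option Z: unused.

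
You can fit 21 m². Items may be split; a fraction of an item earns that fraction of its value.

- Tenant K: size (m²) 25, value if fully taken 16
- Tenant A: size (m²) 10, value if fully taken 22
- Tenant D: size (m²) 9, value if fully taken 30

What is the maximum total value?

53.28

Best value per unit of size first: Tenant D 30/9≈3.33, Tenant A 22/10≈2.2, Tenant K 16/25≈0.64.
All 9 m² of Tenant D fit (value 30) — 12 remain.
Tenant A: take in full, 10 m² for value 22 — 2 left.
2 m² left: a 2/25 share of Tenant K gives 16×2/25 = 1.28.
Total value = 53.28.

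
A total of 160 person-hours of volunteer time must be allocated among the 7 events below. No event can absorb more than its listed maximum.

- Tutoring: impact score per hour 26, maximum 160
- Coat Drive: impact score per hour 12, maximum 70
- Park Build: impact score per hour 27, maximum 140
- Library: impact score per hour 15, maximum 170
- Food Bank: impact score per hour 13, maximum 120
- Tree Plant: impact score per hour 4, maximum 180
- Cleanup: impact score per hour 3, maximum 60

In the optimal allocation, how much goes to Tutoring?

Order the events by impact score per hour: Park Build 27 > Tutoring 26 > Library 15 > Food Bank 13 > Coat Drive 12 > Tree Plant 4 > Cleanup 3.
Give Park Build 140 to hit its cap of 140 → 20 left.
Tutoring: +20 (room for 160) → 20. Pool exhausted.

20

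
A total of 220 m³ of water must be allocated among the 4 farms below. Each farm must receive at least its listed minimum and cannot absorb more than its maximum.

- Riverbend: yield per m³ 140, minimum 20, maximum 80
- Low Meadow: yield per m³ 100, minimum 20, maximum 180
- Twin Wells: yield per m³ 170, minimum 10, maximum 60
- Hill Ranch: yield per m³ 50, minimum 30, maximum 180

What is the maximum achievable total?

Meeting every minimum uses 20+20+10+30 = 80 m³, leaving 140.
Highest yield per m³ first: Twin Wells 170 > Riverbend 140 > Low Meadow 100 > Hill Ranch 50.
Give Twin Wells 50 more to hit its cap of 60 ; 90 left.
Riverbend takes 60 more to reach its cap of 80 ; 30 left.
Low Meadow has room for 160 more but only 30 remain, so it gets 50.
Total = 140×80 + 100×50 + 170×60 + 50×30 = 27900.

27900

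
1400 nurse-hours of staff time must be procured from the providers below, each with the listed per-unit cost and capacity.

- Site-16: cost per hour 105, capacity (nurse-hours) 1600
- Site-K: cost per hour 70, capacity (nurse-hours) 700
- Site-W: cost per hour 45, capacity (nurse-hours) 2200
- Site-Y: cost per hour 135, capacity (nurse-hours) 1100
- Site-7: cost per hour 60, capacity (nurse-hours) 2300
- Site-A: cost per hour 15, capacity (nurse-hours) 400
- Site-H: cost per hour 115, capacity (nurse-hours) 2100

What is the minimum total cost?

Use providers in increasing cost order.
Take 400 from Site-A at 15 — need 1000 more.
Site-W at 45: take 1000 of its 2200 — requirement met.
Site-7, Site-K, Site-16, Site-H, Site-Y: unused.
Cost = 400×15 + 1000×45 = 51000.

51000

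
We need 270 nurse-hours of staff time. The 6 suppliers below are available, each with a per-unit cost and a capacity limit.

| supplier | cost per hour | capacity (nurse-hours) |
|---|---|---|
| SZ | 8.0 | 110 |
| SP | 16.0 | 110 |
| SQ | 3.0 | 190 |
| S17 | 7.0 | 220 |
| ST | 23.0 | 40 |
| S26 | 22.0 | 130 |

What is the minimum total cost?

Cheapest first:
Take 190 from SQ at 3.0 ; need 80 more.
Take 80 from S17 at 7.0 to finish.
SZ, SP, S26, ST: unused.
Cost = 190×3.0 + 80×7.0 = 1130.

1130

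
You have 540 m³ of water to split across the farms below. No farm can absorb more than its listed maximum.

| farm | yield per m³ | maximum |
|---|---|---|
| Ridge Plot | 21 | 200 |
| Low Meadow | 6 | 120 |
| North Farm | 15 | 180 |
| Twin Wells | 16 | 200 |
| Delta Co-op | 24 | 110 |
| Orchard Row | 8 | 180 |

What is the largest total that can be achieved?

10490

Highest yield per m³ first: Delta Co-op 24 > Ridge Plot 21 > Twin Wells 16 > North Farm 15 > Orchard Row 8 > Low Meadow 6.
Delta Co-op takes 110 to reach its cap of 110 → 430 left.
Ridge Plot takes 200 to reach its cap of 200 → 230 left.
Twin Wells takes 200 to reach its cap of 200 → 30 left.
North Farm: +30 (room for 180) → 30. Pool exhausted.
Total = 21×200 + 15×30 + 16×200 + 24×110 = 10490.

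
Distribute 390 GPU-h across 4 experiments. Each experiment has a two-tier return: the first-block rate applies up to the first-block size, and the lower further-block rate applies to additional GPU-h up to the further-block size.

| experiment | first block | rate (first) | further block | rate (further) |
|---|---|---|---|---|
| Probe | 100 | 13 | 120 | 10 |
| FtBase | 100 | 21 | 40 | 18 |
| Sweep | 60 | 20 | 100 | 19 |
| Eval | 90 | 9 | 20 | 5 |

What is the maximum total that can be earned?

7090

Order all 8 blocks by rate: FtBase/first 21 > Sweep/first 20 > Sweep/second 19 > FtBase/second 18 > Probe/first 13 > Probe/second 10 > Eval/first 9 > Eval/second 5.
FtBase/first (21): +100 → 290 left.
Sweep/first (20): +60 → 230 left.
Sweep second at 19: fill all 100 → 130 left.
Fill FtBase second block (40 at 18) → 90 left.
Probe/first: +90 of 100 at 13; pool empty.
Total = 21×100 + 20×60 + 19×100 + 18×40 + 13×90 = 7090.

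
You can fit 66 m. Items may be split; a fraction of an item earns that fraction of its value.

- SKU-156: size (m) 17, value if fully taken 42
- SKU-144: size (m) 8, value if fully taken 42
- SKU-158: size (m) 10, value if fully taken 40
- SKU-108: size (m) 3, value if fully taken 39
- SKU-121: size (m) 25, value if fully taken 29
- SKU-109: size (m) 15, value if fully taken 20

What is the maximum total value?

198.08

Best value per unit of size first: SKU-108 39/3≈13, SKU-144 42/8≈5.25, SKU-158 40/10≈4, SKU-156 42/17≈2.47, SKU-109 20/15≈1.33, SKU-121 29/25≈1.16.
Take all of SKU-108 (3 m, value 39) — 63 m left.
All 8 m of SKU-144 fit (value 42) — 55 remain.
Take all of SKU-158 (10 m, value 40) — 45 m left.
All 17 m of SKU-156 fit (value 42) — 28 remain.
SKU-109: take in full, 15 m for value 20 — 13 left.
Only 13 m remain; take 13/25 of SKU-121 for value 29×13/25 = 15.08.
Total value = 198.08.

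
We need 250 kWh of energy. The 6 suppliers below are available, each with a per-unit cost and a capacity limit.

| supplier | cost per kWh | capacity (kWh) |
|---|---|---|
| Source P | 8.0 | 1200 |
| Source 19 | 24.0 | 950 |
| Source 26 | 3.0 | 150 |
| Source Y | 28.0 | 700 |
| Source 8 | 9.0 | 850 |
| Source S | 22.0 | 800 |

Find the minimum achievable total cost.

Cheapest first:
Take 150 from Source 26 at 3.0 ; need 100 more.
Take 100 from Source P at 8.0 to finish.
Source 8, Source S, Source 19, Source Y: unused.
Cost = 150×3.0 + 100×8.0 = 1250.

1250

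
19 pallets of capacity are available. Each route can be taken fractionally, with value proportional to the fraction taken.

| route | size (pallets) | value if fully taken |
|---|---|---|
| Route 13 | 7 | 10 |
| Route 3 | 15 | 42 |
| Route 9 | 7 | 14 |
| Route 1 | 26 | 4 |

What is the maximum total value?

50

Rank by value-to-size ratio: Route 3 42/15≈2.8, Route 9 14/7≈2, Route 13 10/7≈1.43, Route 1 4/26≈0.154.
All 15 pallets of Route 3 fit (value 42) → 4 remain.
4 pallets left: a 4/7 share of Route 9 gives 14×4/7 = 8.
Total value = 50.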